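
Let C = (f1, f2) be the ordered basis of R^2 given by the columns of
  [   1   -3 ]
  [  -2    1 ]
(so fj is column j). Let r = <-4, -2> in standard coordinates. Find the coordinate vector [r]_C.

<2, 2>

[r]_C is the unique c with M c = r, where M has columns f1, f2.
System: c_1 - 3c_2 = -4, -2c_1 + c_2 = -2; solving gives c_1 = 2, c_2 = 2.
Check: 2f1 + 2f2 = <-4, -2>.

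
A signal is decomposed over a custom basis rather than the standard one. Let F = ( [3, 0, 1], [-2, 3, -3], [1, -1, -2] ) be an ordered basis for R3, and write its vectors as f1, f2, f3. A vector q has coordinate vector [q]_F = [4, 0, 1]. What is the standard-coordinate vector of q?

[13, -1, 2]

q = M [q]_F, where M has columns f1, ..., f3.
Carrying out the matrix-vector product, q = [13, -1, 2].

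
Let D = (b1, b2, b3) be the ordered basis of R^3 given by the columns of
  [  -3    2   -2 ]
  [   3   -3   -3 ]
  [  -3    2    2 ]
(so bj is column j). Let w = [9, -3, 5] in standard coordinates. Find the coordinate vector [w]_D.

[-3, -1, -1]

We seek scalars with c_1 b1 + ... + c_3 b3 = w; equivalently solve M c = w where the columns of M are b1, ..., b3.
Solving this 3x3 system gives c = (-3, -1, -1).
Check: -3b1 - b2 - b3 = [9, -3, 5].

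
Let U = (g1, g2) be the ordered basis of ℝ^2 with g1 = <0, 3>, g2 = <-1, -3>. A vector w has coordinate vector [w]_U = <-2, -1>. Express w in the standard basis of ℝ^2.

w = M [w]_U, where M has columns g1, g2.
Carrying out the matrix-vector product, w = <1, -3>.

<1, -3>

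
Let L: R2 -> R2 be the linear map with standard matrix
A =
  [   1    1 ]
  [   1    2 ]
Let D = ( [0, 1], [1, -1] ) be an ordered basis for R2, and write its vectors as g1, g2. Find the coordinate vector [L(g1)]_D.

[3, 1]

Compute L(g1) = A g1 = [1, 2] in standard coordinates.
Then write this in D-coordinates: solve for y in y_1 g1 + y_2 g2 = [1, 2].
This gives y = [3, 1], which is column 1 of [L]_D.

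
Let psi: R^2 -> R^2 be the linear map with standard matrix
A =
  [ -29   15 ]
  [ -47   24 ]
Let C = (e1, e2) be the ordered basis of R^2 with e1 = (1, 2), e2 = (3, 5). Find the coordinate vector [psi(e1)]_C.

(-2, 1)

Column 1 of [psi]_C is the C-coordinate vector of psi(e1).
In standard coordinates psi(e1) = A e1 = (1, 1).
Converting to C: (1, 1) = -2e1 + e2, so the coordinate vector is (-2, 1).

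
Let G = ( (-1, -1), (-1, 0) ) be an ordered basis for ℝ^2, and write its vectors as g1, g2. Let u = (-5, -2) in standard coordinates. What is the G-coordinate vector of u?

(2, 3)

Write u = c_1 g1 + c_2 g2 and solve for the c_i.
System: -c_1 - c_2 = -5, -c_1 + 0c_2 = -2; solving gives c_1 = 2, c_2 = 3.
Check: 2g1 + 3g2 = (-5, -2).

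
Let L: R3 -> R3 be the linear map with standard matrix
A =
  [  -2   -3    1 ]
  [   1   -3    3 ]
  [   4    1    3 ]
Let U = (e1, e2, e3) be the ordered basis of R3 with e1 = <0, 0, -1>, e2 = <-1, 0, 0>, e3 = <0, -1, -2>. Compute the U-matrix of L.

[[-3, 2, 1], [1, -2, -1], [3, 1, 3]]

Let P have columns e1, ..., e3. Then [L]_U = P^(-1) A P.
Here det P = -1, so P^(-1) is integer; computing A P first and then P^(-1)(A P) gives [[-3, 2, 1], [1, -2, -1], [3, 1, 3]].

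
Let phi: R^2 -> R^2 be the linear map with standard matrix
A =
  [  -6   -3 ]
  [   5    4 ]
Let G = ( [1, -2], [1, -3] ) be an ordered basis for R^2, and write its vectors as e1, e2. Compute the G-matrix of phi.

Let P have columns e1, e2. Then [phi]_G = P^(-1) A P.
Here det P = -1, so P^(-1) is integer; computing A P first and then P^(-1)(A P) gives [[-3, 2], [3, 1]].

[[-3, 2], [3, 1]]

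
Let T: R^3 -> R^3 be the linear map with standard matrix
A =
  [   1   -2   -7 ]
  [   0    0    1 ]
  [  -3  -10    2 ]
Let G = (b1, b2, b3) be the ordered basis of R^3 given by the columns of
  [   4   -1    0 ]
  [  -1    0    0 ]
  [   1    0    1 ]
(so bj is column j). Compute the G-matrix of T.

[[-1, 0, -1], [-3, 1, 3], [1, 3, 3]]

The j-th column of [T]_G is [T(bj)]_G.
T(b1) = A b1 = (-1, 1, 0) = -b1 - 3b2 + b3, so column 1 is (-1, -3, 1).
Repeating for b2, b3 and assembling the columns gives [[-1, 0, -1], [-3, 1, 3], [1, 3, 3]].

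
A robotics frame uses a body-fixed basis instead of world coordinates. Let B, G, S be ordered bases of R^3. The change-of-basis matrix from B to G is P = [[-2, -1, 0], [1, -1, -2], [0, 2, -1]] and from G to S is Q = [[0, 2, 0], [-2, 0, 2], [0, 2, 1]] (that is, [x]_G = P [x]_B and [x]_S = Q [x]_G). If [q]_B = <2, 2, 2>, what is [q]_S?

<-8, 16, -6>

Composing the changes, [q]_S = Q P [q]_B.
Q P = [[2, -2, -4], [4, 6, -2], [2, 0, -5]]; applying this to <2, 2, 2> gives <-8, 16, -6>.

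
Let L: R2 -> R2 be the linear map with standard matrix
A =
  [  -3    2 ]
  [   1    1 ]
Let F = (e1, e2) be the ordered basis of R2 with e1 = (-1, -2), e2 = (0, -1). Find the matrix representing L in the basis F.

[[1, 2], [1, -3]]

Let P have columns e1, e2. Then [L]_F = P^(-1) A P.
Here det P = 1, so P^(-1) is integer; computing A P first and then P^(-1)(A P) gives [[1, 2], [1, -3]].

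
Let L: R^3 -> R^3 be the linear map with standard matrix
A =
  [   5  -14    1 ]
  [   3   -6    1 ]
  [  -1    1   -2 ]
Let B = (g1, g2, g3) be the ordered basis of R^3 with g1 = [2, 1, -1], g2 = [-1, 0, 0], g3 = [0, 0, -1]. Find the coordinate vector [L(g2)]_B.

[-3, -1, 2]

Compute L(g2) = A g2 = [-5, -3, 1] in standard coordinates.
Then write this in B-coordinates: solve for y in y_1 g1 + ... + y_3 g3 = [-5, -3, 1].
This gives y = [-3, -1, 2], which is column 2 of [L]_B.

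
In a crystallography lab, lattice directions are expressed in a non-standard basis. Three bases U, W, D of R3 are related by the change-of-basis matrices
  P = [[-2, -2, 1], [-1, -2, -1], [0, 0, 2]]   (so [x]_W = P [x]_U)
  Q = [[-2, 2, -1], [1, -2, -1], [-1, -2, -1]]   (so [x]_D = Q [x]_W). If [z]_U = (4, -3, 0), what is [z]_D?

Composing the changes, [z]_D = Q P [z]_U.
Q P = [[2, 0, -6], [0, 2, 1], [4, 6, -1]]; applying this to (4, -3, 0) gives (8, -6, -2).

(8, -6, -2)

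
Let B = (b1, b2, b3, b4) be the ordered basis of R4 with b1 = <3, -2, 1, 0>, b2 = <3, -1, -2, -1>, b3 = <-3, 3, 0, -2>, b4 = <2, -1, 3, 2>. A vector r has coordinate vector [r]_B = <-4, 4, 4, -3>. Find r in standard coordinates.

<-18, 19, -21, -18>

By definition r = -4b1 + 4b2 + 4b3 - 3b4.
Summing componentwise gives <-18, 19, -21, -18>.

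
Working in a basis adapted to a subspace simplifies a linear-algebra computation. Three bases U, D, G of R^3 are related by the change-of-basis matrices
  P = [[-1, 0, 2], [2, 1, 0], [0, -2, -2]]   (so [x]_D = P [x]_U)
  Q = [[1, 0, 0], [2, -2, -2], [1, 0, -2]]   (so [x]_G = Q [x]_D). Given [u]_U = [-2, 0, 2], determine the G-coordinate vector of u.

[6, 28, 14]

First [u]_D = P [u]_U = [6, -4, -4].
Then [u]_G = Q [u]_D = [6, 28, 14].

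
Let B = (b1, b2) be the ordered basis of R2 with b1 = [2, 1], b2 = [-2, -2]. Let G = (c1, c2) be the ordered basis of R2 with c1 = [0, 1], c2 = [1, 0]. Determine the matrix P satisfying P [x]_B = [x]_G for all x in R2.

Let M have columns bj and N have columns cj. Then for every x, N [x]_G = x = M [x]_B, so P = N^(-1) M.
Since det N = -1, N^(-1) has integer entries; multiplying gives P = [[1, -2], [2, -2]].

[[1, -2], [2, -2]]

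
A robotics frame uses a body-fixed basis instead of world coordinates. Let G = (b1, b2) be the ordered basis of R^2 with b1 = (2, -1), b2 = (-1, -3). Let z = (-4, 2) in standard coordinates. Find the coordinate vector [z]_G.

(-2, 0)

We seek scalars with c_1 b1 + c_2 b2 = z; equivalently solve M c = z where the columns of M are b1, b2.
System: 2c_1 - c_2 = -4, -c_1 - 3c_2 = 2; solving gives c_1 = -2, c_2 = 0.
Check: -2b1 + 0·b2 = (-4, 2).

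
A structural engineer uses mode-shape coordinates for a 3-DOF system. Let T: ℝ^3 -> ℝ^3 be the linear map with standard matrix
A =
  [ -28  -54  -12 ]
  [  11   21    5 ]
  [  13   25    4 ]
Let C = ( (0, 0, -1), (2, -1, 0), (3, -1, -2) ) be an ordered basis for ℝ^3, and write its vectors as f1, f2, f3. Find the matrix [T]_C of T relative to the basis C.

[[0, -1, -2], [3, -1, 0], [2, 0, -2]]

The j-th column of [T]_C is [T(fj)]_C.
T(f1) = A f1 = (12, -5, -4) = 0·f1 + 3f2 + 2f3, so column 1 is (0, 3, 2).
Repeating for f2, f3 and assembling the columns gives [[0, -1, -2], [3, -1, 0], [2, 0, -2]].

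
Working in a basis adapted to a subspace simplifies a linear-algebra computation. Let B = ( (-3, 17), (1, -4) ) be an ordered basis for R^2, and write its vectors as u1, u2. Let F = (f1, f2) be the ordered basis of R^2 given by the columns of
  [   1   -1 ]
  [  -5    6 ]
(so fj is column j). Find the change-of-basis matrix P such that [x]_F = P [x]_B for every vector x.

Take x = uj: its B-coordinates are the j-th standard unit vector, so P e_j — column j of P — equals [uj]_F.
u1 = -f1 + 2f2, giving column 1 = (-1, 2); repeating for each j gives P = [[-1, 2], [2, 1]].

[[-1, 2], [2, 1]]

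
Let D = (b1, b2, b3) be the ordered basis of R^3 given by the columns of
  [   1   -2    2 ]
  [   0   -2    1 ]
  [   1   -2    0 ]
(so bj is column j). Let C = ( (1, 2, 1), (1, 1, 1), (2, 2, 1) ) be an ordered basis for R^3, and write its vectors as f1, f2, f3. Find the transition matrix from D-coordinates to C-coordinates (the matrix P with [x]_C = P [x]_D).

Let M have columns bj and N have columns fj. Then for every x, N [x]_C = x = M [x]_D, so P = N^(-1) M.
Since det N = 1, N^(-1) has integer entries; multiplying gives P = [[-1, 0, -1], [2, -2, -1], [0, 0, 2]].

[[-1, 0, -1], [2, -2, -1], [0, 0, 2]]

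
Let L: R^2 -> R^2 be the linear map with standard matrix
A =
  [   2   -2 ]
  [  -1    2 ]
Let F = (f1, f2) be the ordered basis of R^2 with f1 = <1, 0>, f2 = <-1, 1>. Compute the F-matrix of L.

[[1, -1], [-1, 3]]

Let P have columns f1, f2. Then [L]_F = P^(-1) A P.
Here det P = 1, so P^(-1) is integer; computing A P first and then P^(-1)(A P) gives [[1, -1], [-1, 3]].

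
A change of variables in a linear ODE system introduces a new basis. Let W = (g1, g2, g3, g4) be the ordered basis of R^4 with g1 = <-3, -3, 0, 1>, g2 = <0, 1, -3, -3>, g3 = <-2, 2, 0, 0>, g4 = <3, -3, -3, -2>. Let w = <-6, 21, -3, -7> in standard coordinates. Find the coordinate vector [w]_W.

We seek scalars with c_1 g1 + ... + c_4 g4 = w; equivalently solve M c = w where the columns of M are g1, ..., g4.
Row-reducing the augmented matrix [M | w] gives c = (-2, 3, 3, -2).
Check: -2g1 + 3g2 + 3g3 - 2g4 = <-6, 21, -3, -7>.

<-2, 3, 3, -2>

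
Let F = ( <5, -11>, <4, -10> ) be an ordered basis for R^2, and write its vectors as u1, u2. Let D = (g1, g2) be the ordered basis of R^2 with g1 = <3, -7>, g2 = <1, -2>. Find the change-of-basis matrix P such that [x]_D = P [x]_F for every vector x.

[[1, 2], [2, -2]]

Column j of P is [uj]_D, since P maps F-coordinates to D-coordinates.
Expressing u1 in D: u1 = g1 + 2g2, so column 1 of P is <1, 2>.
Doing the same for each uj gives P = [[1, 2], [2, -2]].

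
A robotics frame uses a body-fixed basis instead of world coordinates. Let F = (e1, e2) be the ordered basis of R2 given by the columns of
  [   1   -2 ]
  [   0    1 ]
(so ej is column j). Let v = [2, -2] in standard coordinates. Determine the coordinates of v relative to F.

[-2, -2]

[v]_F is the unique c with M c = v, where M has columns e1, e2.
System: c_1 - 2c_2 = 2, 0c_1 + c_2 = -2; solving gives c_1 = -2, c_2 = -2.
Check: -2e1 - 2e2 = [2, -2].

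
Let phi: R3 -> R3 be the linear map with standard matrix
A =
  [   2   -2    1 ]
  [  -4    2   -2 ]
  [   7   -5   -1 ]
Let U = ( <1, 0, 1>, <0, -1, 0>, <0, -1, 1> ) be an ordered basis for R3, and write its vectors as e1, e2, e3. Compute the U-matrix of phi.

Let P have columns e1, ..., e3. Then [phi]_U = P^(-1) A P.
Here det P = -1, so P^(-1) is integer; computing A P first and then P^(-1)(A P) gives [[3, 2, 3], [3, -1, 3], [3, 3, 1]].

[[3, 2, 3], [3, -1, 3], [3, 3, 1]]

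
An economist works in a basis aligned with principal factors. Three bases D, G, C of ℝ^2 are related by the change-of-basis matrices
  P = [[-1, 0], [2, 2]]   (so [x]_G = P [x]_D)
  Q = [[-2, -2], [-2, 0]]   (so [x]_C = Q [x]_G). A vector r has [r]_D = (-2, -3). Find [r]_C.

(16, -4)

Composing the changes, [r]_C = Q P [r]_D.
Q P = [[-2, -4], [2, 0]]; applying this to (-2, -3) gives (16, -4).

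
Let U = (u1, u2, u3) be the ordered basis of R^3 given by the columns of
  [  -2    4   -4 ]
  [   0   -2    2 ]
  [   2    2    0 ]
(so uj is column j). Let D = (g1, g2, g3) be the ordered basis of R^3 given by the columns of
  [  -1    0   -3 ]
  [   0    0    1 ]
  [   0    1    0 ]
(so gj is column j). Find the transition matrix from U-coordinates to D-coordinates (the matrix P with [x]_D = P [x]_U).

Take x = uj: its U-coordinates are the j-th standard unit vector, so P e_j — column j of P — equals [uj]_D.
u1 = 2g1 + 2g2 + 0·g3, giving column 1 = <2, 2, 0>; repeating for each j gives P = [[2, 2, -2], [2, 2, 0], [0, -2, 2]].

[[2, 2, -2], [2, 2, 0], [0, -2, 2]]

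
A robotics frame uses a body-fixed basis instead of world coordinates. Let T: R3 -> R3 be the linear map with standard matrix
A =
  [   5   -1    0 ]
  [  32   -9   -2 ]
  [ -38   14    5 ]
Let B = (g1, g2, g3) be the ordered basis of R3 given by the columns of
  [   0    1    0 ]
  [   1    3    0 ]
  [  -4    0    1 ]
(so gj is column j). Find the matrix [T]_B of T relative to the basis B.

[[2, -1, -2], [-1, 2, 0], [2, 0, -3]]

With P the matrix whose columns are g1, ..., g3, [T]_B = P^(-1) A P.
Column by column: T(g1) = A g1 = [-1, -1, -6]; its B-coordinates [2, -1, 2] give column 1.
Continuing for each basis vector yields [T]_B = [[2, -1, -2], [-1, 2, 0], [2, 0, -3]].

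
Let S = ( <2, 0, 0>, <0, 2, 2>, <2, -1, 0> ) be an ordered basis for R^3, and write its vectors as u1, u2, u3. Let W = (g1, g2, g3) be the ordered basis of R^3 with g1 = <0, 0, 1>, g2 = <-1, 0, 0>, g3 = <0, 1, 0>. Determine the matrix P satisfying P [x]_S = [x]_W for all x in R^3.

Column j of P is [uj]_W, since P maps S-coordinates to W-coordinates.
Expressing u1 in W: u1 = 0·g1 - 2g2 + 0·g3, so column 1 of P is <0, -2, 0>.
Doing the same for each uj gives P = [[0, 2, 0], [-2, 0, -2], [0, 2, -1]].

[[0, 2, 0], [-2, 0, -2], [0, 2, -1]]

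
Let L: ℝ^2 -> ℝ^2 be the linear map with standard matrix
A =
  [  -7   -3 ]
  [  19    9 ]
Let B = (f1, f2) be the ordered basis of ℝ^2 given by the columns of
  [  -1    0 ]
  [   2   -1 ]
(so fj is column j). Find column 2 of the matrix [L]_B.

Compute L(f2) = A f2 = [3, -9] in standard coordinates.
Then write this in B-coordinates: solve for y in y_1 f1 + y_2 f2 = [3, -9].
This gives y = [-3, 3], which is column 2 of [L]_B.

[-3, 3]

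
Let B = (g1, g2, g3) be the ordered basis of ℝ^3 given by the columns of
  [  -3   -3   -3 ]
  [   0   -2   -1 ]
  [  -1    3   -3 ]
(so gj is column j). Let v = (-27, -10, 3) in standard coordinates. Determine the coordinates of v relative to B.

Write v = c_1 g1 + ... + c_3 g3 and solve for the c_i.
Solving this 3x3 system gives c = (3, 4, 2).
Check: 3g1 + 4g2 + 2g3 = (-27, -10, 3).

(3, 4, 2)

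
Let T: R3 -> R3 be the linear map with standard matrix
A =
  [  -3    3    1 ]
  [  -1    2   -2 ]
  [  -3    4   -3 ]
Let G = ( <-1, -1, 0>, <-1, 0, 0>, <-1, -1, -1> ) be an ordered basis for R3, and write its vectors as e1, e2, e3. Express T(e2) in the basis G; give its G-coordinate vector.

Compute T(e2) = A e2 = <3, 1, 3> in standard coordinates.
Then write this in G-coordinates: solve for y in y_1 e1 + ... + y_3 e3 = <3, 1, 3>.
This gives y = <2, -2, -3>, which is column 2 of [T]_G.

<2, -2, -3>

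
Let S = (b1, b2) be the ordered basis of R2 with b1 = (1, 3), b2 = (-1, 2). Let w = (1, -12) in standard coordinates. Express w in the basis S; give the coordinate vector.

Write w = c_1 b1 + c_2 b2 and solve for the c_i.
System: c_1 - c_2 = 1, 3c_1 + 2c_2 = -12; solving gives c_1 = -2, c_2 = -3.
Check: -2b1 - 3b2 = (1, -12).

(-2, -3)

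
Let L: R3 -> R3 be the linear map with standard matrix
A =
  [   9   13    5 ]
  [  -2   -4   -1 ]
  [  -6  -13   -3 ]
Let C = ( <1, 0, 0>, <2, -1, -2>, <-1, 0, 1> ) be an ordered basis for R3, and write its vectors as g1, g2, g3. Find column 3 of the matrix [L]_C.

<-1, -1, 1>

Column 3 of [L]_C is the C-coordinate vector of L(g3).
In standard coordinates L(g3) = A g3 = <-4, 1, 3>.
Converting to C: <-4, 1, 3> = -g1 - g2 + g3, so the coordinate vector is <-1, -1, 1>.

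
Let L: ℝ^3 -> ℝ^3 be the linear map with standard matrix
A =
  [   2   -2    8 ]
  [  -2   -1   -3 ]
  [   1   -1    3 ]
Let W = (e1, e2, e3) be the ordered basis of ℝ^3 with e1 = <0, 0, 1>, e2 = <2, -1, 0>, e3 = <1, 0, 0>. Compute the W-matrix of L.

[[3, 3, 1], [3, 3, 2], [2, 0, -2]]

With P the matrix whose columns are e1, ..., e3, [L]_W = P^(-1) A P.
Column by column: L(e1) = A e1 = <8, -3, 3>; its W-coordinates <3, 3, 2> give column 1.
Continuing for each basis vector yields [L]_W = [[3, 3, 1], [3, 3, 2], [2, 0, -2]].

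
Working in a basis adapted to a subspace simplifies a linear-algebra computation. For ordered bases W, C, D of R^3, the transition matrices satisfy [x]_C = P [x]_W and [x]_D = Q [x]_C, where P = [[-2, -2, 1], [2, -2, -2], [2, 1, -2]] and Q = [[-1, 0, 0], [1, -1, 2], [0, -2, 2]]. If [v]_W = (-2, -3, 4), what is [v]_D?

Composing the changes, [v]_D = Q P [v]_W.
Q P = [[2, 2, -1], [0, 2, -1], [0, 6, 0]]; applying this to (-2, -3, 4) gives (-14, -10, -18).

(-14, -10, -18)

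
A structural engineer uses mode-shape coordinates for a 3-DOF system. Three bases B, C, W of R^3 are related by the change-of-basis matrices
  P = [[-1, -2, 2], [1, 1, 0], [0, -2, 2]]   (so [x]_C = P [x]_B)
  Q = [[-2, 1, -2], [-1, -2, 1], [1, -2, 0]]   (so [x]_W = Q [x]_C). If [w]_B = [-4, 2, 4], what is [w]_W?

[-26, 0, 12]

Apply P to get C-coordinates [8, -2, 4], then Q to get W-coordinates.
The result is [w]_W = [-26, 0, 12].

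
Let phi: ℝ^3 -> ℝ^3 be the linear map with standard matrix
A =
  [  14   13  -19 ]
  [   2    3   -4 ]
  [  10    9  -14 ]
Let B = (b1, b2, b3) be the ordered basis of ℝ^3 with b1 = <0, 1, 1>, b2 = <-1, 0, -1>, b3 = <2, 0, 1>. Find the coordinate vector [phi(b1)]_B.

Compute phi(b1) = A b1 = <-6, -1, -5> in standard coordinates.
Then write this in B-coordinates: solve for y in y_1 b1 + ... + y_3 b3 = <-6, -1, -5>.
This gives y = <-1, 2, -2>, which is column 1 of [phi]_B.

<-1, 2, -2>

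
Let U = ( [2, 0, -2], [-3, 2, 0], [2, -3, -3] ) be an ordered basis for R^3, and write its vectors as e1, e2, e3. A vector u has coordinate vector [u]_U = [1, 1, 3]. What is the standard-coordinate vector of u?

By definition u = e1 + e2 + 3e3.
Summing componentwise gives [5, -7, -11].

[5, -7, -11]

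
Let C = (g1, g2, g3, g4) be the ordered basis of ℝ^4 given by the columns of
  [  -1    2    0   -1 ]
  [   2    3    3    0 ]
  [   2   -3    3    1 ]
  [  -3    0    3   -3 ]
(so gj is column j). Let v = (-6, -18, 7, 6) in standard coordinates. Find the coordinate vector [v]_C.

(-3, -4, 0, 1)

We seek scalars with c_1 g1 + ... + c_4 g4 = v; equivalently solve M c = v where the columns of M are g1, ..., g4.
Gaussian elimination on [M | v] yields c = (-3, -4, 0, 1).
Check: -3g1 - 4g2 + 0·g3 + g4 = (-6, -18, 7, 6).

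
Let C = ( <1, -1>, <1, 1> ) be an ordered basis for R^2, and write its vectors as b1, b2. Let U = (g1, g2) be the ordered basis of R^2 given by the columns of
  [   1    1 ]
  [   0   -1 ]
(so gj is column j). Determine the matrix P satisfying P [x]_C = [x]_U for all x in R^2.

[[0, 2], [1, -1]]

Column j of P is [bj]_U, since P maps C-coordinates to U-coordinates.
Expressing b1 in U: b1 = 0·g1 + g2, so column 1 of P is <0, 1>.
Doing the same for each bj gives P = [[0, 2], [1, -1]].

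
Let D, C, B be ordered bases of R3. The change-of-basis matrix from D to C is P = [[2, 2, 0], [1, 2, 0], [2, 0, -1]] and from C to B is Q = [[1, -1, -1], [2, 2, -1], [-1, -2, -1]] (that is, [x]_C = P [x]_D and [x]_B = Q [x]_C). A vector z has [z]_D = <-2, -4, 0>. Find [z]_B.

<2, -40, 36>

Apply P to get C-coordinates <-12, -10, -4>, then Q to get B-coordinates.
The result is [z]_B = <2, -40, 36>.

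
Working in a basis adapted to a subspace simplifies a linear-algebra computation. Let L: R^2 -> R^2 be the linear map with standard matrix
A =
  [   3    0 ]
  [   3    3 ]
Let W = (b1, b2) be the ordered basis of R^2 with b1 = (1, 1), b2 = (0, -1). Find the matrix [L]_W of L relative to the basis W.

The j-th column of [L]_W is [L(bj)]_W.
L(b1) = A b1 = (3, 6) = 3b1 - 3b2, so column 1 is (3, -3).
Repeating for b2 and assembling the columns gives [[3, 0], [-3, 3]].

[[3, 0], [-3, 3]]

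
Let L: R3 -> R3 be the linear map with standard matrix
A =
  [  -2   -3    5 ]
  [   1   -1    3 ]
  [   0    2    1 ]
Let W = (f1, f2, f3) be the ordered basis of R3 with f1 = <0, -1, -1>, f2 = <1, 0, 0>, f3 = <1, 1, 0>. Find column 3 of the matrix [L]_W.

Compute L(f3) = A f3 = <-5, 0, 2> in standard coordinates.
Then write this in W-coordinates: solve for y in y_1 f1 + ... + y_3 f3 = <-5, 0, 2>.
This gives y = <-2, -3, -2>, which is column 3 of [L]_W.

<-2, -3, -2>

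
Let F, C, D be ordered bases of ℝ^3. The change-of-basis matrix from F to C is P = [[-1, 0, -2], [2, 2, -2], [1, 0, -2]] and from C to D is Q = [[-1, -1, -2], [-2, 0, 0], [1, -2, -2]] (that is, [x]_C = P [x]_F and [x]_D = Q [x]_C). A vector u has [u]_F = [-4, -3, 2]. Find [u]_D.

Apply P to get C-coordinates [0, -18, -8], then Q to get D-coordinates.
The result is [u]_D = [34, 0, 52].

[34, 0, 52]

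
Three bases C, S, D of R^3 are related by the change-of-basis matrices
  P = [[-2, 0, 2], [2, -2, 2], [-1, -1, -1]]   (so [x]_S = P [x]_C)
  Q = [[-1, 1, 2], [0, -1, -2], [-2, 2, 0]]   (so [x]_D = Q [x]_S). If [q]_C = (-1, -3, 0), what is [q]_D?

(10, -12, 4)

First [q]_S = P [q]_C = (2, 4, 4).
Then [q]_D = Q [q]_S = (10, -12, 4).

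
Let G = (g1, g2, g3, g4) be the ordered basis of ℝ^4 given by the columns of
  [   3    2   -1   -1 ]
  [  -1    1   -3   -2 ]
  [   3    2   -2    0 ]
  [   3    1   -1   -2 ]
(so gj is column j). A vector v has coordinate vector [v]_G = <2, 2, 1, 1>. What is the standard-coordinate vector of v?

v = M [v]_G, where M has columns g1, ..., g4.
Carrying out the matrix-vector product, v = <8, -5, 8, 5>.

<8, -5, 8, 5>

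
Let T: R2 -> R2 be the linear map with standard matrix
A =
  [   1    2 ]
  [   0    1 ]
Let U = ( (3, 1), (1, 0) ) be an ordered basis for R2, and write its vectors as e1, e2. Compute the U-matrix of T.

The j-th column of [T]_U is [T(ej)]_U.
T(e1) = A e1 = (5, 1) = e1 + 2e2, so column 1 is (1, 2).
Repeating for e2 and assembling the columns gives [[1, 0], [2, 1]].

[[1, 0], [2, 1]]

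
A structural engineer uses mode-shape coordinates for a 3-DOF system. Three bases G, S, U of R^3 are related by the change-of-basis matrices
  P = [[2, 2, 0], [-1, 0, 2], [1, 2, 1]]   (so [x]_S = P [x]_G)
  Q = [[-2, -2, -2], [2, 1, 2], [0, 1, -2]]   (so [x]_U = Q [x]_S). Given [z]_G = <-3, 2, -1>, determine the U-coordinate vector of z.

Apply P to get S-coordinates <-2, 1, 0>, then Q to get U-coordinates.
The result is [z]_U = <2, -3, 1>.

<2, -3, 1>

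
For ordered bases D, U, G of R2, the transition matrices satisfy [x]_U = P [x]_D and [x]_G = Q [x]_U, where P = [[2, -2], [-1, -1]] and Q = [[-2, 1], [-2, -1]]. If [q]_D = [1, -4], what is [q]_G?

Apply P to get U-coordinates [10, 3], then Q to get G-coordinates.
The result is [q]_G = [-17, -23].

[-17, -23]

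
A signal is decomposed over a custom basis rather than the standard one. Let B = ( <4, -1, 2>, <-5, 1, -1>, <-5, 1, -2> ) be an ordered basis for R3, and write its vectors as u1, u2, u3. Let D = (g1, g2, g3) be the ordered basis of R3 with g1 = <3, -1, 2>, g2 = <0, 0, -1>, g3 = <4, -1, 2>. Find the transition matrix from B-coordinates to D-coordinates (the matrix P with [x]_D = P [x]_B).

Take x = uj: its B-coordinates are the j-th standard unit vector, so P e_j — column j of P — equals [uj]_D.
u1 = 0·g1 + 0·g2 + g3, giving column 1 = <0, 0, 1>; repeating for each j gives P = [[0, 1, 1], [0, -1, 0], [1, -2, -2]].

[[0, 1, 1], [0, -1, 0], [1, -2, -2]]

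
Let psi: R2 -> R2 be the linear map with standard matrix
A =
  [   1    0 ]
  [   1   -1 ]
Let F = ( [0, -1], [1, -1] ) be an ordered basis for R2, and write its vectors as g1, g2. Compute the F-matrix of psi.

[[-1, -3], [0, 1]]

Let P have columns g1, g2. Then [psi]_F = P^(-1) A P.
Here det P = 1, so P^(-1) is integer; computing A P first and then P^(-1)(A P) gives [[-1, -3], [0, 1]].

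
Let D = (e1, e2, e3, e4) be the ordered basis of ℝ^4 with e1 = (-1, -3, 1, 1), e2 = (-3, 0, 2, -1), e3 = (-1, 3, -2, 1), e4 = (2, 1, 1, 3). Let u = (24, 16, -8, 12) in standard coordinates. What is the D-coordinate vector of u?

We seek scalars with c_1 e1 + ... + c_4 e4 = u; equivalently solve M c = u where the columns of M are e1, ..., e4.
Row-reducing the augmented matrix [M | u] gives c = (-4, -4, 0, 4).
Check: -4e1 - 4e2 + 0·e3 + 4e4 = (24, 16, -8, 12).

(-4, -4, 0, 4)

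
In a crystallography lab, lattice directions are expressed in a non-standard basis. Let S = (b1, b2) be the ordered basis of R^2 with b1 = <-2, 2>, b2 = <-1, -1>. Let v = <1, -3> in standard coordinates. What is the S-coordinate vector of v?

<-1, 1>

We seek scalars with c_1 b1 + c_2 b2 = v; equivalently solve M c = v where the columns of M are b1, b2.
System: -2c_1 - c_2 = 1, 2c_1 - c_2 = -3; solving gives c_1 = -1, c_2 = 1.
Check: -b1 + b2 = <1, -3>.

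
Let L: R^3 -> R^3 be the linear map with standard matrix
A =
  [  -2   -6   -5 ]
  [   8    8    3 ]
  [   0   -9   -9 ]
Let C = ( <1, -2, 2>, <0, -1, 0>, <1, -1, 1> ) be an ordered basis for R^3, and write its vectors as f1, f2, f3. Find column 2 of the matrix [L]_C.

Compute L(f2) = A f2 = <6, -8, 9> in standard coordinates.
Then write this in C-coordinates: solve for y in y_1 f1 + ... + y_3 f3 = <6, -8, 9>.
This gives y = <3, -1, 3>, which is column 2 of [L]_C.

<3, -1, 3>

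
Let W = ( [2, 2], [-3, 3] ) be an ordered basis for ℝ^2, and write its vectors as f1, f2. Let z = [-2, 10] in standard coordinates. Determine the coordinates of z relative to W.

Write z = c_1 f1 + c_2 f2 and solve for the c_i.
System: 2c_1 - 3c_2 = -2, 2c_1 + 3c_2 = 10; solving gives c_1 = 2, c_2 = 2.
Check: 2f1 + 2f2 = [-2, 10].

[2, 2]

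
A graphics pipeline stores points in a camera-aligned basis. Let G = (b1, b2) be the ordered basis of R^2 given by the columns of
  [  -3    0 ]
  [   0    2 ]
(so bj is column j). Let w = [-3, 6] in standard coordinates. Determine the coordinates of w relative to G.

[1, 3]

Write w = c_1 b1 + c_2 b2 and solve for the c_i.
System: -3c_1 + 0c_2 = -3, 0c_1 + 2c_2 = 6; solving gives c_1 = 1, c_2 = 3.
Check: b1 + 3b2 = [-3, 6].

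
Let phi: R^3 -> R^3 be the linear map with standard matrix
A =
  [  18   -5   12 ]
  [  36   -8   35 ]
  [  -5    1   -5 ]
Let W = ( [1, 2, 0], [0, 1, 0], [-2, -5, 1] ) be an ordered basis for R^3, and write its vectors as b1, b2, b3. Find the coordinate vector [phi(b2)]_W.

[-3, 3, 1]

Column 2 of [phi]_W is the W-coordinate vector of phi(b2).
In standard coordinates phi(b2) = A b2 = [-5, -8, 1].
Converting to W: [-5, -8, 1] = -3b1 + 3b2 + b3, so the coordinate vector is [-3, 3, 1].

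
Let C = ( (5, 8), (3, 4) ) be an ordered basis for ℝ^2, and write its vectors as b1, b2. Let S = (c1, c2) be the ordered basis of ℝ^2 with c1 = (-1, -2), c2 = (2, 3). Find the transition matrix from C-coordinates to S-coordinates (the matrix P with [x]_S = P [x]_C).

Take x = bj: its C-coordinates are the j-th standard unit vector, so P e_j — column j of P — equals [bj]_S.
b1 = -c1 + 2c2, giving column 1 = (-1, 2); repeating for each j gives P = [[-1, 1], [2, 2]].

[[-1, 1], [2, 2]]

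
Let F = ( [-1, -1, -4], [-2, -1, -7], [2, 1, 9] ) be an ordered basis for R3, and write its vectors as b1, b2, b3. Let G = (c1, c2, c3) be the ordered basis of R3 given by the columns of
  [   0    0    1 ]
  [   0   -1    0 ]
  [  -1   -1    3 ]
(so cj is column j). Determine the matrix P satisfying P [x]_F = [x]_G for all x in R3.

[[0, 0, -2], [1, 1, -1], [-1, -2, 2]]

Column j of P is [bj]_G, since P maps F-coordinates to G-coordinates.
Expressing b1 in G: b1 = 0·c1 + c2 - c3, so column 1 of P is [0, 1, -1].
Doing the same for each bj gives P = [[0, 0, -2], [1, 1, -1], [-1, -2, 2]].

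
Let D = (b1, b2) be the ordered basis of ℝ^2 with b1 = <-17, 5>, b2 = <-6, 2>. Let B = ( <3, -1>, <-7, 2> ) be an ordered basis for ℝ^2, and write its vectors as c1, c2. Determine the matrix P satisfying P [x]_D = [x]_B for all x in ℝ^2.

[[-1, -2], [2, 0]]

Take x = bj: its D-coordinates are the j-th standard unit vector, so P e_j — column j of P — equals [bj]_B.
b1 = -c1 + 2c2, giving column 1 = <-1, 2>; repeating for each j gives P = [[-1, -2], [2, 0]].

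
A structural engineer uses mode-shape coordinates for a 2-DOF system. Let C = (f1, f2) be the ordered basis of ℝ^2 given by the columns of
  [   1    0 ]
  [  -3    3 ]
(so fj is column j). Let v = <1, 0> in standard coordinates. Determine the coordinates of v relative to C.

<1, 1>

Write v = c_1 f1 + c_2 f2 and solve for the c_i.
System: c_1 + 0c_2 = 1, -3c_1 + 3c_2 = 0; solving gives c_1 = 1, c_2 = 1.
Check: f1 + f2 = <1, 0>.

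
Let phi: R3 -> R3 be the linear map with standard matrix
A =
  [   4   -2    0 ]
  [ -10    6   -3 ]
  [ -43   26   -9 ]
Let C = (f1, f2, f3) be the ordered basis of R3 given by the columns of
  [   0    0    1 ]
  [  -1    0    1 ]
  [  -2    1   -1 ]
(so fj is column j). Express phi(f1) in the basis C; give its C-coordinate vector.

Column 1 of [phi]_C is the C-coordinate vector of phi(f1).
In standard coordinates phi(f1) = A f1 = <2, 0, -8>.
Converting to C: <2, 0, -8> = 2f1 - 2f2 + 2f3, so the coordinate vector is <2, -2, 2>.

<2, -2, 2>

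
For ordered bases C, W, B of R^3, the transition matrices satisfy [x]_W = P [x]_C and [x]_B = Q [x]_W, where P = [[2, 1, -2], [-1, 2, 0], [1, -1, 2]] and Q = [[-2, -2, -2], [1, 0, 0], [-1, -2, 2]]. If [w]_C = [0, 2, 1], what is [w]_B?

Apply P to get W-coordinates [0, 4, 0], then Q to get B-coordinates.
The result is [w]_B = [-8, 0, -8].

[-8, 0, -8]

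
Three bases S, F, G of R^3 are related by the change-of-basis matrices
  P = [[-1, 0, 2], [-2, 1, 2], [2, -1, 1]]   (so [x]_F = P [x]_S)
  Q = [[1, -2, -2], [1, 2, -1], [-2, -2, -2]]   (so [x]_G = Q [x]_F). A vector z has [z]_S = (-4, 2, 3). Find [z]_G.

Apply P to get F-coordinates (10, 16, -7), then Q to get G-coordinates.
The result is [z]_G = (-8, 49, -38).

(-8, 49, -38)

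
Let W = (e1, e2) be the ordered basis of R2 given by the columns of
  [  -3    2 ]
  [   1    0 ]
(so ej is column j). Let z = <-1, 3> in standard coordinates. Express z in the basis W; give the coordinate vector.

<3, 4>

We seek scalars with c_1 e1 + c_2 e2 = z; equivalently solve M c = z where the columns of M are e1, e2.
System: -3c_1 + 2c_2 = -1, c_1 + 0c_2 = 3; solving gives c_1 = 3, c_2 = 4.
Check: 3e1 + 4e2 = <-1, 3>.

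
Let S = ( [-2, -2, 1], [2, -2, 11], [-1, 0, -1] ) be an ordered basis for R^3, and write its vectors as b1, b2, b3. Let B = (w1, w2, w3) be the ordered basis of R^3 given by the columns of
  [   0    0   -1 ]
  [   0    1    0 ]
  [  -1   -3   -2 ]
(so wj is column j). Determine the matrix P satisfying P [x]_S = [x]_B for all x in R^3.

Column j of P is [bj]_B, since P maps S-coordinates to B-coordinates.
Expressing b1 in B: b1 = w1 - 2w2 + 2w3, so column 1 of P is [1, -2, 2].
Doing the same for each bj gives P = [[1, -1, -1], [-2, -2, 0], [2, -2, 1]].

[[1, -1, -1], [-2, -2, 0], [2, -2, 1]]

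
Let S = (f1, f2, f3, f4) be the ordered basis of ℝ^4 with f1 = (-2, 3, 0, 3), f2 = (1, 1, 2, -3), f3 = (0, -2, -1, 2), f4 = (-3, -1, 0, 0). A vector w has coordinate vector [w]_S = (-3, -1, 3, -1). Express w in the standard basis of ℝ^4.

The coordinates say w = -3f1 - f2 + 3f3 - f4; adding the scaled basis vectors gives (8, -15, -5, 0).

(8, -15, -5, 0)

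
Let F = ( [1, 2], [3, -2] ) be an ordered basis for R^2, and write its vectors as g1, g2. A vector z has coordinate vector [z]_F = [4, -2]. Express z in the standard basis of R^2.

[-2, 12]

By definition z = 4g1 - 2g2.
Summing componentwise gives [-2, 12].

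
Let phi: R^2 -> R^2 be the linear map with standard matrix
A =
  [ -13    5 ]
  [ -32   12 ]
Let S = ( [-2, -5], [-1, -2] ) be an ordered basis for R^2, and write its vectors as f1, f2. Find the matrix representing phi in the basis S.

[[-2, -2], [3, 1]]

The j-th column of [phi]_S is [phi(fj)]_S.
phi(f1) = A f1 = [1, 4] = -2f1 + 3f2, so column 1 is [-2, 3].
Repeating for f2 and assembling the columns gives [[-2, -2], [3, 1]].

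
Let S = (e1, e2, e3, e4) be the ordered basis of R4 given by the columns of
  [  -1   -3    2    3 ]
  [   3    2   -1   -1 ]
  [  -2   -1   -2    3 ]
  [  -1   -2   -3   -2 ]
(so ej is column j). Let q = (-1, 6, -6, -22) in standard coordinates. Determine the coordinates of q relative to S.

Write q = c_1 e1 + ... + c_4 e4 and solve for the c_i.
Row-reducing the augmented matrix [M | q] gives c = (1, 4, 3, 2).
Check: e1 + 4e2 + 3e3 + 2e4 = (-1, 6, -6, -22).

(1, 4, 3, 2)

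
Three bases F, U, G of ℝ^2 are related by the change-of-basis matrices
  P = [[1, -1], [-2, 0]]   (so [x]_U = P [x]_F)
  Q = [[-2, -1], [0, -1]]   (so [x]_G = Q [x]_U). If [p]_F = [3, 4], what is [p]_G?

[8, 6]

Apply P to get U-coordinates [-1, -6], then Q to get G-coordinates.
The result is [p]_G = [8, 6].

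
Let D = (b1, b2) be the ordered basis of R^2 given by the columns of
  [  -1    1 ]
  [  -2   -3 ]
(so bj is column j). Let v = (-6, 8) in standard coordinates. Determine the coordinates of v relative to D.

(2, -4)

Write v = c_1 b1 + c_2 b2 and solve for the c_i.
System: -c_1 + c_2 = -6, -2c_1 - 3c_2 = 8; solving gives c_1 = 2, c_2 = -4.
Check: 2b1 - 4b2 = (-6, 8).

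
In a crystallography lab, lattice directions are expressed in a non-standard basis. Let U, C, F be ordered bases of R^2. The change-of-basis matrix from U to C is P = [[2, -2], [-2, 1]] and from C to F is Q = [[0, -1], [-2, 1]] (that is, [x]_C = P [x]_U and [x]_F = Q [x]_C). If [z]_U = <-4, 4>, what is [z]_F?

Apply P to get C-coordinates <-16, 12>, then Q to get F-coordinates.
The result is [z]_F = <-12, 44>.

<-12, 44>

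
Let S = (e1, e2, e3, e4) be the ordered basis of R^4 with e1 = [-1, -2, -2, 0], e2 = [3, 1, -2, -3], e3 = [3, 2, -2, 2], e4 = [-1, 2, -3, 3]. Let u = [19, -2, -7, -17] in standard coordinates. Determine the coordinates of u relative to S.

[2, 4, 2, -3]

[u]_S is the unique c with M c = u, where M has columns e1, ..., e4.
Row-reducing the augmented matrix [M | u] gives c = (2, 4, 2, -3).
Check: 2e1 + 4e2 + 2e3 - 3e4 = [19, -2, -7, -17].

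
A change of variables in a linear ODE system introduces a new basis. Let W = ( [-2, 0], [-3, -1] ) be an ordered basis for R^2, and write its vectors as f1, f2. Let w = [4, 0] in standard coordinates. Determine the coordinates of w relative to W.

[-2, 0]

Write w = c_1 f1 + c_2 f2 and solve for the c_i.
System: -2c_1 - 3c_2 = 4, 0c_1 - c_2 = 0; solving gives c_1 = -2, c_2 = 0.
Check: -2f1 + 0·f2 = [4, 0].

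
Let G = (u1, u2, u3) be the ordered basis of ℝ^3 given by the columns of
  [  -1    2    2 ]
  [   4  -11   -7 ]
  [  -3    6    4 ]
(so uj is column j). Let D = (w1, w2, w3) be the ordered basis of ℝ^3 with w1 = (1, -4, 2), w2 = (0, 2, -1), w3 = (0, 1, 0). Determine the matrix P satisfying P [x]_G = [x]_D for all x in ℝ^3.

[[-1, 2, 2], [1, -2, 0], [-2, 1, 1]]

Column j of P is [uj]_D, since P maps G-coordinates to D-coordinates.
Expressing u1 in D: u1 = -w1 + w2 - 2w3, so column 1 of P is (-1, 1, -2).
Doing the same for each uj gives P = [[-1, 2, 2], [1, -2, 0], [-2, 1, 1]].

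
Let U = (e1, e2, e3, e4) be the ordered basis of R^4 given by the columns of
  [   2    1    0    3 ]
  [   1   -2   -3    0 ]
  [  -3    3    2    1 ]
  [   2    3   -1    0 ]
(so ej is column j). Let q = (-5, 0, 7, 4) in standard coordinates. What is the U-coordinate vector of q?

(-2, 2, -2, -1)

[q]_U is the unique c with M c = q, where M has columns e1, ..., e4.
Row-reducing the augmented matrix [M | q] gives c = (-2, 2, -2, -1).
Check: -2e1 + 2e2 - 2e3 - e4 = (-5, 0, 7, 4).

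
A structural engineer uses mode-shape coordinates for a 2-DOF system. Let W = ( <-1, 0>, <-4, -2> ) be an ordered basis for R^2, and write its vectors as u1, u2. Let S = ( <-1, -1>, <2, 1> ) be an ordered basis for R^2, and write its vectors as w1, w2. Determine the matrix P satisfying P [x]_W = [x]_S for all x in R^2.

Column j of P is [uj]_S, since P maps W-coordinates to S-coordinates.
Expressing u1 in S: u1 = -w1 - w2, so column 1 of P is <-1, -1>.
Doing the same for each uj gives P = [[-1, 0], [-1, -2]].

[[-1, 0], [-1, -2]]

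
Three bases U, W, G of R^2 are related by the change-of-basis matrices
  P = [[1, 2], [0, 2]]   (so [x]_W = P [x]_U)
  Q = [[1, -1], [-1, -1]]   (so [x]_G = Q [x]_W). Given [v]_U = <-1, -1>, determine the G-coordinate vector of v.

First [v]_W = P [v]_U = <-3, -2>.
Then [v]_G = Q [v]_W = <-1, 5>.

<-1, 5>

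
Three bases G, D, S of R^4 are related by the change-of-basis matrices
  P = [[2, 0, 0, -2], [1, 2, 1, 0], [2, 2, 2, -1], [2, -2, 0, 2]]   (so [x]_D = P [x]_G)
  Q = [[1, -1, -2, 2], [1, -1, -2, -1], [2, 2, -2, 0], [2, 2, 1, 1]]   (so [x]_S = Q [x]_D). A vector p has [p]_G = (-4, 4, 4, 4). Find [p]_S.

(-48, -24, -24, -20)

Composing the changes, [p]_S = Q P [p]_G.
Q P = [[1, -10, -5, 4], [-5, -4, -5, -2], [2, 0, -2, -2], [10, 4, 4, -3]]; applying this to (-4, 4, 4, 4) gives (-48, -24, -24, -20).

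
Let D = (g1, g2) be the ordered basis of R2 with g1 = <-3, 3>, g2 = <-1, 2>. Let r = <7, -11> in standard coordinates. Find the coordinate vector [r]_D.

[r]_D is the unique c with M c = r, where M has columns g1, g2.
System: -3c_1 - c_2 = 7, 3c_1 + 2c_2 = -11; solving gives c_1 = -1, c_2 = -4.
Check: -g1 - 4g2 = <7, -11>.

<-1, -4>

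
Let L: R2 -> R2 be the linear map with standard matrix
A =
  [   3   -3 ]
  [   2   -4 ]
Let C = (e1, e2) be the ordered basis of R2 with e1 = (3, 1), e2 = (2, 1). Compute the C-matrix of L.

The j-th column of [L]_C is [L(ej)]_C.
L(e1) = A e1 = (6, 2) = 2e1 + 0·e2, so column 1 is (2, 0).
Repeating for e2 and assembling the columns gives [[2, 3], [0, -3]].

[[2, 3], [0, -3]]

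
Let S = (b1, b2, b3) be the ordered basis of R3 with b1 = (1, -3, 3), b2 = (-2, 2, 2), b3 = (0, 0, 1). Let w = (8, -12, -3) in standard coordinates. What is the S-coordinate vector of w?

[w]_S is the unique c with M c = w, where M has columns b1, ..., b3.
Solving this 3x3 system gives c = (2, -3, -3).
Check: 2b1 - 3b2 - 3b3 = (8, -12, -3).

(2, -3, -3)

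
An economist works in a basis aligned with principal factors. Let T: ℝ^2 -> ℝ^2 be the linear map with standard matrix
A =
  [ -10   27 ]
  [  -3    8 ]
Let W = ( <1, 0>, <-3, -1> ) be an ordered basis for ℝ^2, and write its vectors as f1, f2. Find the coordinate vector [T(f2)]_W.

<0, -1>

Column 2 of [T]_W is the W-coordinate vector of T(f2).
In standard coordinates T(f2) = A f2 = <3, 1>.
Converting to W: <3, 1> = 0·f1 - f2, so the coordinate vector is <0, -1>.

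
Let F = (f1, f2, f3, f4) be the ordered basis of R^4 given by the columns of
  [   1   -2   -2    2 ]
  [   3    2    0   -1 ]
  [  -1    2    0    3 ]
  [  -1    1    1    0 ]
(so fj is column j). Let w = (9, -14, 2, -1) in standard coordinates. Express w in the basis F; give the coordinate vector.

Write w = c_1 f1 + ... + c_4 f4 and solve for the c_i.
Gaussian elimination on [M | w] yields c = (-1, -4, 2, 3).
Check: -f1 - 4f2 + 2f3 + 3f4 = (9, -14, 2, -1).

(-1, -4, 2, 3)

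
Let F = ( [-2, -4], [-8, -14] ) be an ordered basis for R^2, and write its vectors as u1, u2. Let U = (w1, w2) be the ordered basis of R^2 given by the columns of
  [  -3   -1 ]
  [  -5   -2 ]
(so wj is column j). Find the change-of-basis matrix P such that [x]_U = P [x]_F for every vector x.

Take x = uj: its F-coordinates are the j-th standard unit vector, so P e_j — column j of P — equals [uj]_U.
u1 = 0·w1 + 2w2, giving column 1 = [0, 2]; repeating for each j gives P = [[0, 2], [2, 2]].

[[0, 2], [2, 2]]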